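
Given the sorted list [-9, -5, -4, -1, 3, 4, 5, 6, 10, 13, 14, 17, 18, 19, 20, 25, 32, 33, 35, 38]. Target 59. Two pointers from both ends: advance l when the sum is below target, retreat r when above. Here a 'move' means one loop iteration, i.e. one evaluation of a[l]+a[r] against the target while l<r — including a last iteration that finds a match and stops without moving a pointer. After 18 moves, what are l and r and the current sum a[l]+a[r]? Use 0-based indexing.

l=16, r=17, sum=65

[0,19] -9+38=29 <59 → l++
[1,19] -5+38=33 <59 → l++
[2,19] -4+38=34 <59 → l++
[3,19] -1+38=37 <59 → l++
[4,19] 3+38=41 <59 → l++
[5,19] 4+38=42 <59 → l++
[6,19] 5+38=43 <59 → l++
[7,19] 6+38=44 <59 → l++
[8,19] 10+38=48 <59 → l++
[9,19] 13+38=51 <59 → l++
[10,19] 14+38=52 <59 → l++
[11,19] 17+38=55 <59 → l++
[12,19] 18+38=56 <59 → l++
[13,19] 19+38=57 <59 → l++
[14,19] 20+38=58 <59 → l++
[15,19] 25+38=63 >59 → r--
[15,18] 25+35=60 >59 → r--
[15,17] 25+33=58 <59 → l++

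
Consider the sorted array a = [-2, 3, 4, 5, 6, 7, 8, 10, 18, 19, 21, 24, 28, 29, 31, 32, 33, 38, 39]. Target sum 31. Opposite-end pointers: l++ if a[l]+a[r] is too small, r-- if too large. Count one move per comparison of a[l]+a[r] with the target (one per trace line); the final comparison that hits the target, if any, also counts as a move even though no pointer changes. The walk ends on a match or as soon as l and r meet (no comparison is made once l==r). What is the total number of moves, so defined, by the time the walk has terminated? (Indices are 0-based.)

l=0 r=18: -2+39=37 >31, r--
l=0 r=17: -2+38=36 >31, r--
l=0 r=16: -2+33=31, found

3 moves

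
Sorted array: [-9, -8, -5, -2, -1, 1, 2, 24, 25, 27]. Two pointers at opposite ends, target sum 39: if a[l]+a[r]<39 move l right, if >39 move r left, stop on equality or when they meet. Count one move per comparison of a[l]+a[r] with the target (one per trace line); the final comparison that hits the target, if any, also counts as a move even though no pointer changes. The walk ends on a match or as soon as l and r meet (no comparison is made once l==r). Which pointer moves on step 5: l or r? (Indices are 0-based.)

[0,9] -9+27=18 <39 → l++
[1,9] -8+27=19 <39 → l++
[2,9] -5+27=22 <39 → l++
[3,9] -2+27=25 <39 → l++
[4,9] -1+27=26 <39 → l++

l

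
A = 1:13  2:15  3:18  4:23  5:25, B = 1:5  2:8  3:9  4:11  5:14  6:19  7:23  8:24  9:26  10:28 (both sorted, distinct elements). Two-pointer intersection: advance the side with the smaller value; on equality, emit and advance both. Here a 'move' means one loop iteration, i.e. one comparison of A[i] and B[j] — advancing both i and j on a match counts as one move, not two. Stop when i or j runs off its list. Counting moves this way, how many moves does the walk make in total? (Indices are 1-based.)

12 moves

[i=1,j=1] 13>5 → j++
[i=1,j=2] 13>8 → j++
[i=1,j=3] 13>9 → j++
[i=1,j=4] 13>11 → j++
[i=1,j=5] 13<14 → i++
[i=2,j=5] 15>14 → j++
[i=2,j=6] 15<19 → i++
[i=3,j=6] 18<19 → i++
[i=4,j=6] 23>19 → j++
[i=4,j=7] 23==23 emit → i++,j++
[i=5,j=8] 25>24 → j++
[i=5,j=9] 25<26 → i++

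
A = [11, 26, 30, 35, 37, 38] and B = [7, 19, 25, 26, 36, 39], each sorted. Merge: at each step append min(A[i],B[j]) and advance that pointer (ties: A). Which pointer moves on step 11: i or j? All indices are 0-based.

i

[i=0,j=0] A[i]=11>B[j]=7 take 7 → j++
[i=0,j=1] A[i]=11<=B[j]=19 take 11 → i++
[i=1,j=1] A[i]=26>B[j]=19 take 19 → j++
[i=1,j=2] A[i]=26>B[j]=25 take 25 → j++
[i=1,j=3] A[i]=26<=B[j]=26 take 26 → i++
[i=2,j=3] A[i]=30>B[j]=26 take 26 → j++
[i=2,j=4] A[i]=30<=B[j]=36 take 30 → i++
[i=3,j=4] A[i]=35<=B[j]=36 take 35 → i++
[i=4,j=4] A[i]=37>B[j]=36 take 36 → j++
[i=4,j=5] A[i]=37<=B[j]=39 take 37 → i++
[i=5,j=5] A[i]=38<=B[j]=39 take 38 → i++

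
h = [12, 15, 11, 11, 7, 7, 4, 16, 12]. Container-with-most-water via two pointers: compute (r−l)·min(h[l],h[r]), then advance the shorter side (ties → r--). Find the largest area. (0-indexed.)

[0,8] min(12,12)*8=96 best=96 * → r--
[0,7] min(12,16)*7=84 best=96 → l++
[1,7] min(15,16)*6=90 best=96 → l++
[2,7] min(11,16)*5=55 best=96 → l++
[3,7] min(11,16)*4=44 best=96 → l++
[4,7] min(7,16)*3=21 best=96 → l++
[5,7] min(7,16)*2=14 best=96 → l++
[6,7] min(4,16)*1=4 best=96 → l++

max area = 96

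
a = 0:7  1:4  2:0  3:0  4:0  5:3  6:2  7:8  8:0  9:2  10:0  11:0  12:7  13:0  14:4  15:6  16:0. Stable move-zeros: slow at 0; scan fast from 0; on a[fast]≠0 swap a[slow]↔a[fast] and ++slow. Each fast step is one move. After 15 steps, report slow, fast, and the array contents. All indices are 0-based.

(s=0,f=0) a[fast]=7≠0 swap→a[0]=7 → slow++,fast++
(s=1,f=1) a[fast]=4≠0 swap→a[1]=4 → slow++,fast++
(s=2,f=2) a[fast]=0 → fast++
(s=2,f=3) a[fast]=0 → fast++
(s=2,f=4) a[fast]=0 → fast++
(s=2,f=5) a[fast]=3≠0 swap→a[2]=3 → slow++,fast++
(s=3,f=6) a[fast]=2≠0 swap→a[3]=2 → slow++,fast++
(s=4,f=7) a[fast]=8≠0 swap→a[4]=8 → slow++,fast++
(s=5,f=8) a[fast]=0 → fast++
(s=5,f=9) a[fast]=2≠0 swap→a[5]=2 → slow++,fast++
(s=6,f=10) a[fast]=0 → fast++
(s=6,f=11) a[fast]=0 → fast++
(s=6,f=12) a[fast]=7≠0 swap→a[6]=7 → slow++,fast++
(s=7,f=13) a[fast]=0 → fast++
(s=7,f=14) a[fast]=4≠0 swap→a[7]=4 → slow++,fast++

slow=8, fast=15, a=[7, 4, 3, 2, 8, 2, 7, 4, 0, 0, 0, 0, 0, 0, 0, 6, 0]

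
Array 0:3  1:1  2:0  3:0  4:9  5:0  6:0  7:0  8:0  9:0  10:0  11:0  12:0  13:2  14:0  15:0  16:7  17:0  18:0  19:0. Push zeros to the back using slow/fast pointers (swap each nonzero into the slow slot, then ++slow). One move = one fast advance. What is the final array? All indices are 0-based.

[3, 1, 9, 2, 7, 0, 0, 0, 0, 0, 0, 0, 0, 0, 0, 0, 0, 0, 0, 0]

(s=0,f=0) a[fast]=3≠0 swap→a[0]=3 → slow++,fast++
(s=1,f=1) a[fast]=1≠0 swap→a[1]=1 → slow++,fast++
(s=2,f=2) a[fast]=0 → fast++
(s=2,f=3) a[fast]=0 → fast++
(s=2,f=4) a[fast]=9≠0 swap→a[2]=9 → slow++,fast++
(s=3,f=5) a[fast]=0 → fast++
(s=3,f=6) a[fast]=0 → fast++
(s=3,f=7) a[fast]=0 → fast++
(s=3,f=8) a[fast]=0 → fast++
(s=3,f=9) a[fast]=0 → fast++
(s=3,f=10) a[fast]=0 → fast++
(s=3,f=11) a[fast]=0 → fast++
(s=3,f=12) a[fast]=0 → fast++
(s=3,f=13) a[fast]=2≠0 swap→a[3]=2 → slow++,fast++
(s=4,f=14) a[fast]=0 → fast++
(s=4,f=15) a[fast]=0 → fast++
(s=4,f=16) a[fast]=7≠0 swap→a[4]=7 → slow++,fast++
(s=5,f=17) a[fast]=0 → fast++
(s=5,f=18) a[fast]=0 → fast++
(s=5,f=19) a[fast]=0 → fast++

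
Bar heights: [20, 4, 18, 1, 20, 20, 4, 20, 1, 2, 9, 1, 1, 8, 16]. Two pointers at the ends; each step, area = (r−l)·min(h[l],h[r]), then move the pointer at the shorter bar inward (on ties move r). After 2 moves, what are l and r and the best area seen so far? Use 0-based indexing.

l=0, r=12, best area=224

l=0 r=14: min(20,16)*14=224 best=224 *, r--
l=0 r=13: min(20,8)*13=104 best=224, r--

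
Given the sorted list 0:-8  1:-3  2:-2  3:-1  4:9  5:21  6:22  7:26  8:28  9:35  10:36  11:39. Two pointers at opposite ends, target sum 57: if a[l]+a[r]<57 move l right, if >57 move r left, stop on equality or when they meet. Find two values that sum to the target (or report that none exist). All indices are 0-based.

[0,11] -8+39=31 <57 → l++
[1,11] -3+39=36 <57 → l++
[2,11] -2+39=37 <57 → l++
[3,11] -1+39=38 <57 → l++
[4,11] 9+39=48 <57 → l++
[5,11] 21+39=60 >57 → r--
[5,10] 21+36=57 → found

(21, 36)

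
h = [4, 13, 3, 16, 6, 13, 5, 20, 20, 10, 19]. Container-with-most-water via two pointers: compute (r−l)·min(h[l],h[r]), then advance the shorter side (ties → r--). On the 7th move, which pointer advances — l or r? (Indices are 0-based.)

l

[0,10] min(4,19)*10=40 best=40 * → l++
[1,10] min(13,19)*9=117 best=117 * → l++
[2,10] min(3,19)*8=24 best=117 → l++
[3,10] min(16,19)*7=112 best=117 → l++
[4,10] min(6,19)*6=36 best=117 → l++
[5,10] min(13,19)*5=65 best=117 → l++
[6,10] min(5,19)*4=20 best=117 → l++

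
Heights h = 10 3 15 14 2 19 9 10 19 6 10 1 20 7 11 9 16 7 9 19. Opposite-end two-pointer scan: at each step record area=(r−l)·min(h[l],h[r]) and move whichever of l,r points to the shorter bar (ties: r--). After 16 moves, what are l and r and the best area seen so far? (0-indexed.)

l=9, r=12, best area=266

[0,19] min(10,19)*19=190 best=190 * → l++
[1,19] min(3,19)*18=54 best=190 → l++
[2,19] min(15,19)*17=255 best=255 * → l++
[3,19] min(14,19)*16=224 best=255 → l++
[4,19] min(2,19)*15=30 best=255 → l++
[5,19] min(19,19)*14=266 best=266 * → r--
[5,18] min(19,9)*13=117 best=266 → r--
[5,17] min(19,7)*12=84 best=266 → r--
[5,16] min(19,16)*11=176 best=266 → r--
[5,15] min(19,9)*10=90 best=266 → r--
[5,14] min(19,11)*9=99 best=266 → r--
[5,13] min(19,7)*8=56 best=266 → r--
[5,12] min(19,20)*7=133 best=266 → l++
[6,12] min(9,20)*6=54 best=266 → l++
[7,12] min(10,20)*5=50 best=266 → l++
[8,12] min(19,20)*4=76 best=266 → l++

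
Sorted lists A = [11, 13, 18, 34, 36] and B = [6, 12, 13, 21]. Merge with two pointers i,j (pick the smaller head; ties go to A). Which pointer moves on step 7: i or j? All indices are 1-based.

j

[i=1,j=1] A[i]=11>B[j]=6 take 6 → j++
[i=1,j=2] A[i]=11<=B[j]=12 take 11 → i++
[i=2,j=2] A[i]=13>B[j]=12 take 12 → j++
[i=2,j=3] A[i]=13<=B[j]=13 take 13 → i++
[i=3,j=3] A[i]=18>B[j]=13 take 13 → j++
[i=3,j=4] A[i]=18<=B[j]=21 take 18 → i++
[i=4,j=4] A[i]=34>B[j]=21 take 21 → j++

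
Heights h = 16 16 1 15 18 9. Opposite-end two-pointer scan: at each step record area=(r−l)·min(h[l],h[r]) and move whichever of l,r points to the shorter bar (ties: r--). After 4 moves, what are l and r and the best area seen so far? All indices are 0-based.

l=3, r=4, best area=64

[0,5] min(16,9)*5=45 best=45 * → r--
[0,4] min(16,18)*4=64 best=64 * → l++
[1,4] min(16,18)*3=48 best=64 → l++
[2,4] min(1,18)*2=2 best=64 → l++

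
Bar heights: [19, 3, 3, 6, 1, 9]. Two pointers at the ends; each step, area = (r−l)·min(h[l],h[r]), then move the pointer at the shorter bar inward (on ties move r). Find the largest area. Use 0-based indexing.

max area = 45

l=0 r=5: min(19,9)*5=45 best=45 *, r--
l=0 r=4: min(19,1)*4=4 best=45, r--
l=0 r=3: min(19,6)*3=18 best=45, r--
l=0 r=2: min(19,3)*2=6 best=45, r--
l=0 r=1: min(19,3)*1=3 best=45, r--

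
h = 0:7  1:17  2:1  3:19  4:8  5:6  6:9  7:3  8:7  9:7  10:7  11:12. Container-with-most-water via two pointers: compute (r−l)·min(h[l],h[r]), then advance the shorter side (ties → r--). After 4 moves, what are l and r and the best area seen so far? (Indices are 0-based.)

[0,11] min(7,12)*11=77 best=77 * → l++
[1,11] min(17,12)*10=120 best=120 * → r--
[1,10] min(17,7)*9=63 best=120 → r--
[1,9] min(17,7)*8=56 best=120 → r--

l=1, r=8, best area=120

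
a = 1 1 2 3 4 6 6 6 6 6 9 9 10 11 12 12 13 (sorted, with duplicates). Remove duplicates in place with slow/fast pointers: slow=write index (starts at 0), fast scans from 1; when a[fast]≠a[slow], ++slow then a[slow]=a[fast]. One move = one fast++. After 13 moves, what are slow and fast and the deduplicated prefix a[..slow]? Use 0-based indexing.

slow=7, fast=14, prefix=[1, 2, 3, 4, 6, 9, 10, 11]

(s=0,f=1) a[fast]=1=a[slow] dup → fast++
(s=0,f=2) a[fast]=2≠a[slow]=1 write a[1]=2 → slow++,fast++
(s=1,f=3) a[fast]=3≠a[slow]=2 write a[2]=3 → slow++,fast++
(s=2,f=4) a[fast]=4≠a[slow]=3 write a[3]=4 → slow++,fast++
(s=3,f=5) a[fast]=6≠a[slow]=4 write a[4]=6 → slow++,fast++
(s=4,f=6) a[fast]=6=a[slow] dup → fast++
(s=4,f=7) a[fast]=6=a[slow] dup → fast++
(s=4,f=8) a[fast]=6=a[slow] dup → fast++
(s=4,f=9) a[fast]=6=a[slow] dup → fast++
(s=4,f=10) a[fast]=9≠a[slow]=6 write a[5]=9 → slow++,fast++
(s=5,f=11) a[fast]=9=a[slow] dup → fast++
(s=5,f=12) a[fast]=10≠a[slow]=9 write a[6]=10 → slow++,fast++
(s=6,f=13) a[fast]=11≠a[slow]=10 write a[7]=11 → slow++,fast++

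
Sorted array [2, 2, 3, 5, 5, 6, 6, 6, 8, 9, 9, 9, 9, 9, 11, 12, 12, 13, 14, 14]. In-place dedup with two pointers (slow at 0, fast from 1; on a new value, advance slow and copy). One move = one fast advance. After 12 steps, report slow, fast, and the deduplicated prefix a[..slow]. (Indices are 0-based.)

(s=0,f=1) a[fast]=2=a[slow] dup → fast++
(s=0,f=2) a[fast]=3≠a[slow]=2 write a[1]=3 → slow++,fast++
(s=1,f=3) a[fast]=5≠a[slow]=3 write a[2]=5 → slow++,fast++
(s=2,f=4) a[fast]=5=a[slow] dup → fast++
(s=2,f=5) a[fast]=6≠a[slow]=5 write a[3]=6 → slow++,fast++
(s=3,f=6) a[fast]=6=a[slow] dup → fast++
(s=3,f=7) a[fast]=6=a[slow] dup → fast++
(s=3,f=8) a[fast]=8≠a[slow]=6 write a[4]=8 → slow++,fast++
(s=4,f=9) a[fast]=9≠a[slow]=8 write a[5]=9 → slow++,fast++
(s=5,f=10) a[fast]=9=a[slow] dup → fast++
(s=5,f=11) a[fast]=9=a[slow] dup → fast++
(s=5,f=12) a[fast]=9=a[slow] dup → fast++

slow=5, fast=13, prefix=[2, 3, 5, 6, 8, 9]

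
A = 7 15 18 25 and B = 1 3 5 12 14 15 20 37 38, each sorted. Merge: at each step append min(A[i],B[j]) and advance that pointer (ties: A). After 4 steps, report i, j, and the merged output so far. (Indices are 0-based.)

[i=0,j=0] A[i]=7>B[j]=1 take 1 → j++
[i=0,j=1] A[i]=7>B[j]=3 take 3 → j++
[i=0,j=2] A[i]=7>B[j]=5 take 5 → j++
[i=0,j=3] A[i]=7<=B[j]=12 take 7 → i++

i=1, j=3, merged so far=[1, 3, 5, 7]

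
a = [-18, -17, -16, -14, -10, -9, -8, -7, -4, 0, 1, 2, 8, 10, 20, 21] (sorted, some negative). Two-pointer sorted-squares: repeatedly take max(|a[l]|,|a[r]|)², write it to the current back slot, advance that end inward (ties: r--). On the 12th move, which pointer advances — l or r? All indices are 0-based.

l

[0,15] |-18|<=|21| out[15]=441 → r--
[0,14] |-18|<=|20| out[14]=400 → r--
[0,13] |-18|>|10| out[13]=324 → l++
[1,13] |-17|>|10| out[12]=289 → l++
[2,13] |-16|>|10| out[11]=256 → l++
[3,13] |-14|>|10| out[10]=196 → l++
[4,13] |-10|<=|10| out[9]=100 → r--
[4,12] |-10|>|8| out[8]=100 → l++
[5,12] |-9|>|8| out[7]=81 → l++
[6,12] |-8|<=|8| out[6]=64 → r--
[6,11] |-8|>|2| out[5]=64 → l++
[7,11] |-7|>|2| out[4]=49 → l++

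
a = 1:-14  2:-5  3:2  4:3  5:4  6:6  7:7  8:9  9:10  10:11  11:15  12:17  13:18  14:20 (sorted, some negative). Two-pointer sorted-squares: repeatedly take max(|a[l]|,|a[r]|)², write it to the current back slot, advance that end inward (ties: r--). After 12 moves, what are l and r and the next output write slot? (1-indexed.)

l=3, r=4, next write slot=2

[1,14] |-14|<=|20| out[14]=400 → r--
[1,13] |-14|<=|18| out[13]=324 → r--
[1,12] |-14|<=|17| out[12]=289 → r--
[1,11] |-14|<=|15| out[11]=225 → r--
[1,10] |-14|>|11| out[10]=196 → l++
[2,10] |-5|<=|11| out[9]=121 → r--
[2,9] |-5|<=|10| out[8]=100 → r--
[2,8] |-5|<=|9| out[7]=81 → r--
[2,7] |-5|<=|7| out[6]=49 → r--
[2,6] |-5|<=|6| out[5]=36 → r--
[2,5] |-5|>|4| out[4]=25 → l++
[3,5] |2|<=|4| out[3]=16 → r--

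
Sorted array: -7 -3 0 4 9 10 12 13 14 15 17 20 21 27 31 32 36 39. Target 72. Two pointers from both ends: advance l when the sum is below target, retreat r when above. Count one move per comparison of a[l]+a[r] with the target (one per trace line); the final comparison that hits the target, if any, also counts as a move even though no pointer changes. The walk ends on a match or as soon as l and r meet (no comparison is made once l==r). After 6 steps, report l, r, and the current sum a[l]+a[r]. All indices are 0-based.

l=6, r=17, sum=51

[0,17] -7+39=32 <72 → l++
[1,17] -3+39=36 <72 → l++
[2,17] 0+39=39 <72 → l++
[3,17] 4+39=43 <72 → l++
[4,17] 9+39=48 <72 → l++
[5,17] 10+39=49 <72 → l++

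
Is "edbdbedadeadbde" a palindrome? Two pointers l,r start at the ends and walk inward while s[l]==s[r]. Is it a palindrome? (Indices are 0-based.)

[0,14] 'e'=='e' → l++,r--
[1,13] 'd'=='d' → l++,r--
[2,12] 'b'=='b' → l++,r--
[3,11] 'd'=='d' → l++,r--
[4,10] 'b'!='a' → stop

not a palindrome (mismatch at 4,10)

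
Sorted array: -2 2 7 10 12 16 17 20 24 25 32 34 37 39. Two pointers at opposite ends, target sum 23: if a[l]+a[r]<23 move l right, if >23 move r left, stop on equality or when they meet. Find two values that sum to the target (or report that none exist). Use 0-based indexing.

l=0 r=13: -2+39=37 >23, r--
l=0 r=12: -2+37=35 >23, r--
l=0 r=11: -2+34=32 >23, r--
l=0 r=10: -2+32=30 >23, r--
l=0 r=9: -2+25=23, found

(-2, 25)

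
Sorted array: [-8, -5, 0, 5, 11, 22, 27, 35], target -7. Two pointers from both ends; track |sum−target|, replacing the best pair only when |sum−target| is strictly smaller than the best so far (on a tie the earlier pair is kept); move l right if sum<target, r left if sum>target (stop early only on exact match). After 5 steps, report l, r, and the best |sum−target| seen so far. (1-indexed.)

l=1, r=3, best |Δ|=4

[1,8] -8+35=27 d=34 * → r--
[1,7] -8+27=19 d=26 * → r--
[1,6] -8+22=14 d=21 * → r--
[1,5] -8+11=3 d=10 * → r--
[1,4] -8+5=-3 d=4 * → r--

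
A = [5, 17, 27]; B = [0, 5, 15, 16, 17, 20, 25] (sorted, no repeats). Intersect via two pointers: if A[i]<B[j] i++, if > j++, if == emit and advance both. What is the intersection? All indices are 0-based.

intersection = [5, 17]

i=0 j=0: 5>0, j++
i=0 j=1: 5==5 emit, i++,j++
i=1 j=2: 17>15, j++
i=1 j=3: 17>16, j++
i=1 j=4: 17==17 emit, i++,j++
i=2 j=5: 27>20, j++
i=2 j=6: 27>25, j++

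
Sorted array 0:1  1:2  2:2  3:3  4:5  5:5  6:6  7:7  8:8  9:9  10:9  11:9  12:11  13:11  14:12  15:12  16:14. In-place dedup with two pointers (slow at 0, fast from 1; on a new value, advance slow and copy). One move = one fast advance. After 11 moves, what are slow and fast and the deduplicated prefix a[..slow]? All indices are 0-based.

(s=0,f=1) a[fast]=2≠a[slow]=1 write a[1]=2 → slow++,fast++
(s=1,f=2) a[fast]=2=a[slow] dup → fast++
(s=1,f=3) a[fast]=3≠a[slow]=2 write a[2]=3 → slow++,fast++
(s=2,f=4) a[fast]=5≠a[slow]=3 write a[3]=5 → slow++,fast++
(s=3,f=5) a[fast]=5=a[slow] dup → fast++
(s=3,f=6) a[fast]=6≠a[slow]=5 write a[4]=6 → slow++,fast++
(s=4,f=7) a[fast]=7≠a[slow]=6 write a[5]=7 → slow++,fast++
(s=5,f=8) a[fast]=8≠a[slow]=7 write a[6]=8 → slow++,fast++
(s=6,f=9) a[fast]=9≠a[slow]=8 write a[7]=9 → slow++,fast++
(s=7,f=10) a[fast]=9=a[slow] dup → fast++
(s=7,f=11) a[fast]=9=a[slow] dup → fast++

slow=7, fast=12, prefix=[1, 2, 3, 5, 6, 7, 8, 9]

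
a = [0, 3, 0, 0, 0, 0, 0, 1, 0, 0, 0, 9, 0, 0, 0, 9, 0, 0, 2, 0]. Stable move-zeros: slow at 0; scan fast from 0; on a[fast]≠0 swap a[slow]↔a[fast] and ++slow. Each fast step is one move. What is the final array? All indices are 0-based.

(s=0,f=0) a[fast]=0 → fast++
(s=0,f=1) a[fast]=3≠0 swap→a[0]=3 → slow++,fast++
(s=1,f=2) a[fast]=0 → fast++
(s=1,f=3) a[fast]=0 → fast++
(s=1,f=4) a[fast]=0 → fast++
(s=1,f=5) a[fast]=0 → fast++
(s=1,f=6) a[fast]=0 → fast++
(s=1,f=7) a[fast]=1≠0 swap→a[1]=1 → slow++,fast++
(s=2,f=8) a[fast]=0 → fast++
(s=2,f=9) a[fast]=0 → fast++
(s=2,f=10) a[fast]=0 → fast++
(s=2,f=11) a[fast]=9≠0 swap→a[2]=9 → slow++,fast++
(s=3,f=12) a[fast]=0 → fast++
(s=3,f=13) a[fast]=0 → fast++
(s=3,f=14) a[fast]=0 → fast++
(s=3,f=15) a[fast]=9≠0 swap→a[3]=9 → slow++,fast++
(s=4,f=16) a[fast]=0 → fast++
(s=4,f=17) a[fast]=0 → fast++
(s=4,f=18) a[fast]=2≠0 swap→a[4]=2 → slow++,fast++
(s=5,f=19) a[fast]=0 → fast++

[3, 1, 9, 9, 2, 0, 0, 0, 0, 0, 0, 0, 0, 0, 0, 0, 0, 0, 0, 0]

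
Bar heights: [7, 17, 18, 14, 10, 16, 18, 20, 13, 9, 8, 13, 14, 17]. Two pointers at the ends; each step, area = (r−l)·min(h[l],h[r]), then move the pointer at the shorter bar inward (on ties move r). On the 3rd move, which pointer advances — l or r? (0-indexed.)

l=0 r=13: min(7,17)*13=91 best=91 *, l++
l=1 r=13: min(17,17)*12=204 best=204 *, r--
l=1 r=12: min(17,14)*11=154 best=204, r--

r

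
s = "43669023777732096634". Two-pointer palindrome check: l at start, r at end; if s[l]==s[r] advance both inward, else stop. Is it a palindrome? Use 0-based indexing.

l=0 r=19: '4'=='4', l++,r--
l=1 r=18: '3'=='3', l++,r--
l=2 r=17: '6'=='6', l++,r--
l=3 r=16: '6'=='6', l++,r--
l=4 r=15: '9'=='9', l++,r--
l=5 r=14: '0'=='0', l++,r--
l=6 r=13: '2'=='2', l++,r--
l=7 r=12: '3'=='3', l++,r--
l=8 r=11: '7'=='7', l++,r--
l=9 r=10: '7'=='7', l++,r--

palindrome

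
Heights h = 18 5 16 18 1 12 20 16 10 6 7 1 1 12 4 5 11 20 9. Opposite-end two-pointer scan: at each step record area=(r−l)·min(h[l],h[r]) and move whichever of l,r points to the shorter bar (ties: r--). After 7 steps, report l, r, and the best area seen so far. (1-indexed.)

l=7, r=18, best area=306

[1,19] min(18,9)*18=162 best=162 * → r--
[1,18] min(18,20)*17=306 best=306 * → l++
[2,18] min(5,20)*16=80 best=306 → l++
[3,18] min(16,20)*15=240 best=306 → l++
[4,18] min(18,20)*14=252 best=306 → l++
[5,18] min(1,20)*13=13 best=306 → l++
[6,18] min(12,20)*12=144 best=306 → l++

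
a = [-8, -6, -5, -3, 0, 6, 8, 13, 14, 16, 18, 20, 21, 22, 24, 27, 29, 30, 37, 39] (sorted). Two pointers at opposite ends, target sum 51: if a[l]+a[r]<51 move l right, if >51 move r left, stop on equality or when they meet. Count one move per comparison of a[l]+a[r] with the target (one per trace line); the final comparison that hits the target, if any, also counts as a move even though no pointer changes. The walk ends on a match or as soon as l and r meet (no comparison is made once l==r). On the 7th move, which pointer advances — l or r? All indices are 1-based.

l

[1,20] -8+39=31 <51 → l++
[2,20] -6+39=33 <51 → l++
[3,20] -5+39=34 <51 → l++
[4,20] -3+39=36 <51 → l++
[5,20] 0+39=39 <51 → l++
[6,20] 6+39=45 <51 → l++
[7,20] 8+39=47 <51 → l++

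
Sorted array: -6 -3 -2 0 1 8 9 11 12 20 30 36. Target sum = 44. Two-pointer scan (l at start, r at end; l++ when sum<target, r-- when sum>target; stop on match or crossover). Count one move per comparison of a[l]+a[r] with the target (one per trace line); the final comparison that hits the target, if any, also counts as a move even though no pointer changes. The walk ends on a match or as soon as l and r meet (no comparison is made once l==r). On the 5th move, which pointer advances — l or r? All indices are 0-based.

l

[0,11] -6+36=30 <44 → l++
[1,11] -3+36=33 <44 → l++
[2,11] -2+36=34 <44 → l++
[3,11] 0+36=36 <44 → l++
[4,11] 1+36=37 <44 → l++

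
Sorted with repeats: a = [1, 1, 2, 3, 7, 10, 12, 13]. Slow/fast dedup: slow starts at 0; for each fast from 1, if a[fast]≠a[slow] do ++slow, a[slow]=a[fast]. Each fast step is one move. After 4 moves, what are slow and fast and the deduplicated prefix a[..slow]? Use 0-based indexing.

slow=3, fast=5, prefix=[1, 2, 3, 7]

(s=0,f=1) a[fast]=1=a[slow] dup → fast++
(s=0,f=2) a[fast]=2≠a[slow]=1 write a[1]=2 → slow++,fast++
(s=1,f=3) a[fast]=3≠a[slow]=2 write a[2]=3 → slow++,fast++
(s=2,f=4) a[fast]=7≠a[slow]=3 write a[3]=7 → slow++,fast++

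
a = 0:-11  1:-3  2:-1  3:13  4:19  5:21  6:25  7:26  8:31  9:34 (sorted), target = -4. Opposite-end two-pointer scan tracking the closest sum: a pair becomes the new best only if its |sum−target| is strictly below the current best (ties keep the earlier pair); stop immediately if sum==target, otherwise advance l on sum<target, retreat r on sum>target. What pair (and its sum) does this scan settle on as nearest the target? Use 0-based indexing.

pair (-3, -1) with sum -4 (|Δ|=0)

l=0 r=9: -11+34=23 d=27 *, r--
l=0 r=8: -11+31=20 d=24 *, r--
l=0 r=7: -11+26=15 d=19 *, r--
l=0 r=6: -11+25=14 d=18 *, r--
l=0 r=5: -11+21=10 d=14 *, r--
l=0 r=4: -11+19=8 d=12 *, r--
l=0 r=3: -11+13=2 d=6 *, r--
l=0 r=2: -11+-1=-12 d=8, l++
l=1 r=2: -3+-1=-4 d=0 *, stop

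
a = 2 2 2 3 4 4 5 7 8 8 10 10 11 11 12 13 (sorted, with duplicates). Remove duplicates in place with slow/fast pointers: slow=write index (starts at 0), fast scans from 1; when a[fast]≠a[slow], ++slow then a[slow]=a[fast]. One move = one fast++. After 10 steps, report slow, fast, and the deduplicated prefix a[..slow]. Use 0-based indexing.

slow=6, fast=11, prefix=[2, 3, 4, 5, 7, 8, 10]

slow=0 fast=1: a[fast]=2=a[slow] dup, fast++
slow=0 fast=2: a[fast]=2=a[slow] dup, fast++
slow=0 fast=3: a[fast]=3≠a[slow]=2 write a[1]=3, slow++,fast++
slow=1 fast=4: a[fast]=4≠a[slow]=3 write a[2]=4, slow++,fast++
slow=2 fast=5: a[fast]=4=a[slow] dup, fast++
slow=2 fast=6: a[fast]=5≠a[slow]=4 write a[3]=5, slow++,fast++
slow=3 fast=7: a[fast]=7≠a[slow]=5 write a[4]=7, slow++,fast++
slow=4 fast=8: a[fast]=8≠a[slow]=7 write a[5]=8, slow++,fast++
slow=5 fast=9: a[fast]=8=a[slow] dup, fast++
slow=5 fast=10: a[fast]=10≠a[slow]=8 write a[6]=10, slow++,fast++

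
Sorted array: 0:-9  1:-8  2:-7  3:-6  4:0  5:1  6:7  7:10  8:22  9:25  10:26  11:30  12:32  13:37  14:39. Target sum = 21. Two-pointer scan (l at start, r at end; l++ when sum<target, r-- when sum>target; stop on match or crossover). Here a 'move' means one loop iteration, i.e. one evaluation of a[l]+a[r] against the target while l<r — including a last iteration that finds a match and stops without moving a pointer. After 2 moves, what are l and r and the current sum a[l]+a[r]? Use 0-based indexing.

l=0, r=12, sum=23

l=0 r=14: -9+39=30 >21, r--
l=0 r=13: -9+37=28 >21, r--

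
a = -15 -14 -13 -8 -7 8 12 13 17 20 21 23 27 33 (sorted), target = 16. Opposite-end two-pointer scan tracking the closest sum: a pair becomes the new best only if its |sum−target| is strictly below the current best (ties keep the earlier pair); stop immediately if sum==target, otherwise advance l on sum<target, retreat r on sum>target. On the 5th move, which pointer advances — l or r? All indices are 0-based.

r

[0,13] -15+33=18 d=2 * → r--
[0,12] -15+27=12 d=4 → l++
[1,12] -14+27=13 d=3 → l++
[2,12] -13+27=14 d=2 → l++
[3,12] -8+27=19 d=3 → r--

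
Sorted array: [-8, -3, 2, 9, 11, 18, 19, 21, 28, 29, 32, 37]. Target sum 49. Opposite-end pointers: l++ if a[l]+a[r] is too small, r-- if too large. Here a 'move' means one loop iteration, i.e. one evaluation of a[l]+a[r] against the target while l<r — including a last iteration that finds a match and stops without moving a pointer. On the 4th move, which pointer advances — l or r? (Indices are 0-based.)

l=0 r=11: -8+37=29 <49, l++
l=1 r=11: -3+37=34 <49, l++
l=2 r=11: 2+37=39 <49, l++
l=3 r=11: 9+37=46 <49, l++

l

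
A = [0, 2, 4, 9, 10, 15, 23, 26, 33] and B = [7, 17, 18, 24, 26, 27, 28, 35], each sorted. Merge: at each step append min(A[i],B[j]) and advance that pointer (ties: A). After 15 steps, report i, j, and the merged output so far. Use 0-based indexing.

i=0 j=0: A[i]=0<=B[j]=7 take 0, i++
i=1 j=0: A[i]=2<=B[j]=7 take 2, i++
i=2 j=0: A[i]=4<=B[j]=7 take 4, i++
i=3 j=0: A[i]=9>B[j]=7 take 7, j++
i=3 j=1: A[i]=9<=B[j]=17 take 9, i++
i=4 j=1: A[i]=10<=B[j]=17 take 10, i++
i=5 j=1: A[i]=15<=B[j]=17 take 15, i++
i=6 j=1: A[i]=23>B[j]=17 take 17, j++
i=6 j=2: A[i]=23>B[j]=18 take 18, j++
i=6 j=3: A[i]=23<=B[j]=24 take 23, i++
i=7 j=3: A[i]=26>B[j]=24 take 24, j++
i=7 j=4: A[i]=26<=B[j]=26 take 26, i++
i=8 j=4: A[i]=33>B[j]=26 take 26, j++
i=8 j=5: A[i]=33>B[j]=27 take 27, j++
i=8 j=6: A[i]=33>B[j]=28 take 28, j++

i=8, j=7, merged so far=[0, 2, 4, 7, 9, 10, 15, 17, 18, 23, 24, 26, 26, 27, 28]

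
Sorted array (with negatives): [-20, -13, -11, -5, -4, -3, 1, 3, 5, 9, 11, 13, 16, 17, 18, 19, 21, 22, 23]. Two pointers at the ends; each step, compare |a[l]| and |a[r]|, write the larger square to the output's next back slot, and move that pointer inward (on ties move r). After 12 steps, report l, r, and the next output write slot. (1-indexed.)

l=4, r=10, next write slot=7

l=1 r=19: |-20|<=|23| out[19]=529, r--
l=1 r=18: |-20|<=|22| out[18]=484, r--
l=1 r=17: |-20|<=|21| out[17]=441, r--
l=1 r=16: |-20|>|19| out[16]=400, l++
l=2 r=16: |-13|<=|19| out[15]=361, r--
l=2 r=15: |-13|<=|18| out[14]=324, r--
l=2 r=14: |-13|<=|17| out[13]=289, r--
l=2 r=13: |-13|<=|16| out[12]=256, r--
l=2 r=12: |-13|<=|13| out[11]=169, r--
l=2 r=11: |-13|>|11| out[10]=169, l++
l=3 r=11: |-11|<=|11| out[9]=121, r--
l=3 r=10: |-11|>|9| out[8]=121, l++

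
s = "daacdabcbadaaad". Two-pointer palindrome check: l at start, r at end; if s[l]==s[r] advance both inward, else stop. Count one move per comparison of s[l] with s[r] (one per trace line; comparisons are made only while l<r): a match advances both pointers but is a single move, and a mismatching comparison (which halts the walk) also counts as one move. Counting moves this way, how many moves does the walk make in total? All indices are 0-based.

4 moves

[0,14] 'd'=='d' → l++,r--
[1,13] 'a'=='a' → l++,r--
[2,12] 'a'=='a' → l++,r--
[3,11] 'c'!='a' → stop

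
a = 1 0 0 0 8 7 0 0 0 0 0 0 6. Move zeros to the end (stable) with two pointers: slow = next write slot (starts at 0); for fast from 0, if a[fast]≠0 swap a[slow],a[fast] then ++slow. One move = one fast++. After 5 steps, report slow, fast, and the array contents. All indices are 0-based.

slow=2, fast=5, a=[1, 8, 0, 0, 0, 7, 0, 0, 0, 0, 0, 0, 6]

(s=0,f=0) a[fast]=1≠0 swap→a[0]=1 → slow++,fast++
(s=1,f=1) a[fast]=0 → fast++
(s=1,f=2) a[fast]=0 → fast++
(s=1,f=3) a[fast]=0 → fast++
(s=1,f=4) a[fast]=8≠0 swap→a[1]=8 → slow++,fast++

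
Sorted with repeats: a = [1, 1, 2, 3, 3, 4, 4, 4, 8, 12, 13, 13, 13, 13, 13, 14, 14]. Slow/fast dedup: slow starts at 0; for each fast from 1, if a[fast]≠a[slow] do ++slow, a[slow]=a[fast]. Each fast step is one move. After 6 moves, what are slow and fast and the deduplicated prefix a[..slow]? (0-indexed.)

slow=3, fast=7, prefix=[1, 2, 3, 4]

(s=0,f=1) a[fast]=1=a[slow] dup → fast++
(s=0,f=2) a[fast]=2≠a[slow]=1 write a[1]=2 → slow++,fast++
(s=1,f=3) a[fast]=3≠a[slow]=2 write a[2]=3 → slow++,fast++
(s=2,f=4) a[fast]=3=a[slow] dup → fast++
(s=2,f=5) a[fast]=4≠a[slow]=3 write a[3]=4 → slow++,fast++
(s=3,f=6) a[fast]=4=a[slow] dup → fast++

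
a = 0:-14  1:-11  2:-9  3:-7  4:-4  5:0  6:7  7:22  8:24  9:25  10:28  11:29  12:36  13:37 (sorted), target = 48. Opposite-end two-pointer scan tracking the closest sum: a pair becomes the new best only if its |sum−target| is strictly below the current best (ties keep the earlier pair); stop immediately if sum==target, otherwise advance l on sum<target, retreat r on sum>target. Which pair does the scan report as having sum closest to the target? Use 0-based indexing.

[0,13] -14+37=23 d=25 * → l++
[1,13] -11+37=26 d=22 * → l++
[2,13] -9+37=28 d=20 * → l++
[3,13] -7+37=30 d=18 * → l++
[4,13] -4+37=33 d=15 * → l++
[5,13] 0+37=37 d=11 * → l++
[6,13] 7+37=44 d=4 * → l++
[7,13] 22+37=59 d=11 → r--
[7,12] 22+36=58 d=10 → r--
[7,11] 22+29=51 d=3 * → r--
[7,10] 22+28=50 d=2 * → r--
[7,9] 22+25=47 d=1 * → l++
[8,9] 24+25=49 d=1 → r--

pair (22, 25) with sum 47 (|Δ|=1)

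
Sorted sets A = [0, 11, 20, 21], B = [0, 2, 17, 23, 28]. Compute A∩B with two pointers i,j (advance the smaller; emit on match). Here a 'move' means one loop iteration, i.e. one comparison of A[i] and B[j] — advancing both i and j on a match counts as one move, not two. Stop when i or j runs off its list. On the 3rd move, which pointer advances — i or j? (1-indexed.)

[i=1,j=1] 0==0 emit → i++,j++
[i=2,j=2] 11>2 → j++
[i=2,j=3] 11<17 → i++

i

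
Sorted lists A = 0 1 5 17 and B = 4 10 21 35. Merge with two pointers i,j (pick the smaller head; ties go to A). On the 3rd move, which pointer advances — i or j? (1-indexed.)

j

[i=1,j=1] A[i]=0<=B[j]=4 take 0 → i++
[i=2,j=1] A[i]=1<=B[j]=4 take 1 → i++
[i=3,j=1] A[i]=5>B[j]=4 take 4 → j++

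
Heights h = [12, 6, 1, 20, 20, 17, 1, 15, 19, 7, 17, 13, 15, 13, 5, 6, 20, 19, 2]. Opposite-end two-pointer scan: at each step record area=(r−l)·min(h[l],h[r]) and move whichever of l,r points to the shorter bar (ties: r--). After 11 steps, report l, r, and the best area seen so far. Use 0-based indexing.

[0,18] min(12,2)*18=36 best=36 * → r--
[0,17] min(12,19)*17=204 best=204 * → l++
[1,17] min(6,19)*16=96 best=204 → l++
[2,17] min(1,19)*15=15 best=204 → l++
[3,17] min(20,19)*14=266 best=266 * → r--
[3,16] min(20,20)*13=260 best=266 → r--
[3,15] min(20,6)*12=72 best=266 → r--
[3,14] min(20,5)*11=55 best=266 → r--
[3,13] min(20,13)*10=130 best=266 → r--
[3,12] min(20,15)*9=135 best=266 → r--
[3,11] min(20,13)*8=104 best=266 → r--

l=3, r=10, best area=266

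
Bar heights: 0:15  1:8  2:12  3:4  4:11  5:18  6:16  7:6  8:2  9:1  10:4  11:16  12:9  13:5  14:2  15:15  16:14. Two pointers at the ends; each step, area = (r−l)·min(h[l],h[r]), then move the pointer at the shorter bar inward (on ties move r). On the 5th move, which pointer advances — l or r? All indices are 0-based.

[0,16] min(15,14)*16=224 best=224 * → r--
[0,15] min(15,15)*15=225 best=225 * → r--
[0,14] min(15,2)*14=28 best=225 → r--
[0,13] min(15,5)*13=65 best=225 → r--
[0,12] min(15,9)*12=108 best=225 → r--

r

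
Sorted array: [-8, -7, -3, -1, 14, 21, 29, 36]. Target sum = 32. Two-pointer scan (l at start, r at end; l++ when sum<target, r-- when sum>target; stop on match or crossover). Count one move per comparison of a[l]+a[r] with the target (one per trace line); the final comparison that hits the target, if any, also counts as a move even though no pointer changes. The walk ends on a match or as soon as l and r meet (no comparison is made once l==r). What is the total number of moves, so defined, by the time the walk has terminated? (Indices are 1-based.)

7 moves

[1,8] -8+36=28 <32 → l++
[2,8] -7+36=29 <32 → l++
[3,8] -3+36=33 >32 → r--
[3,7] -3+29=26 <32 → l++
[4,7] -1+29=28 <32 → l++
[5,7] 14+29=43 >32 → r--
[5,6] 14+21=35 >32 → r--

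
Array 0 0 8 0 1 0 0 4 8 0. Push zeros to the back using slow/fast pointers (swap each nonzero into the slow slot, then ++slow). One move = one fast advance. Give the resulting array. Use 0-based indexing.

(s=0,f=0) a[fast]=0 → fast++
(s=0,f=1) a[fast]=0 → fast++
(s=0,f=2) a[fast]=8≠0 swap→a[0]=8 → slow++,fast++
(s=1,f=3) a[fast]=0 → fast++
(s=1,f=4) a[fast]=1≠0 swap→a[1]=1 → slow++,fast++
(s=2,f=5) a[fast]=0 → fast++
(s=2,f=6) a[fast]=0 → fast++
(s=2,f=7) a[fast]=4≠0 swap→a[2]=4 → slow++,fast++
(s=3,f=8) a[fast]=8≠0 swap→a[3]=8 → slow++,fast++
(s=4,f=9) a[fast]=0 → fast++

[8, 1, 4, 8, 0, 0, 0, 0, 0, 0]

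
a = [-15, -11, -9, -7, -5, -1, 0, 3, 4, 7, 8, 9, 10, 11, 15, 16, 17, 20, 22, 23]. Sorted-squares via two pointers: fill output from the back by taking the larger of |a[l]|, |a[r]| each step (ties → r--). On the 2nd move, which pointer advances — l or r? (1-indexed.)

r

[1,20] |-15|<=|23| out[20]=529 → r--
[1,19] |-15|<=|22| out[19]=484 → r--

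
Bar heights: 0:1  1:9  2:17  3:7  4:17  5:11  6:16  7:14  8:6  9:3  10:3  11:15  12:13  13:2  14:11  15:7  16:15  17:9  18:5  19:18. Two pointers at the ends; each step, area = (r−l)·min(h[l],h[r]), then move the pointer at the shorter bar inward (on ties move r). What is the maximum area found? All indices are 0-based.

[0,19] min(1,18)*19=19 best=19 * → l++
[1,19] min(9,18)*18=162 best=162 * → l++
[2,19] min(17,18)*17=289 best=289 * → l++
[3,19] min(7,18)*16=112 best=289 → l++
[4,19] min(17,18)*15=255 best=289 → l++
[5,19] min(11,18)*14=154 best=289 → l++
[6,19] min(16,18)*13=208 best=289 → l++
[7,19] min(14,18)*12=168 best=289 → l++
[8,19] min(6,18)*11=66 best=289 → l++
[9,19] min(3,18)*10=30 best=289 → l++
[10,19] min(3,18)*9=27 best=289 → l++
[11,19] min(15,18)*8=120 best=289 → l++
[12,19] min(13,18)*7=91 best=289 → l++
[13,19] min(2,18)*6=12 best=289 → l++
[14,19] min(11,18)*5=55 best=289 → l++
[15,19] min(7,18)*4=28 best=289 → l++
[16,19] min(15,18)*3=45 best=289 → l++
[17,19] min(9,18)*2=18 best=289 → l++
[18,19] min(5,18)*1=5 best=289 → l++

max area = 289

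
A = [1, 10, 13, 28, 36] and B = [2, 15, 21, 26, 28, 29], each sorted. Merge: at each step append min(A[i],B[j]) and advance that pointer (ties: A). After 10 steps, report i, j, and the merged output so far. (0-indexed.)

i=0 j=0: A[i]=1<=B[j]=2 take 1, i++
i=1 j=0: A[i]=10>B[j]=2 take 2, j++
i=1 j=1: A[i]=10<=B[j]=15 take 10, i++
i=2 j=1: A[i]=13<=B[j]=15 take 13, i++
i=3 j=1: A[i]=28>B[j]=15 take 15, j++
i=3 j=2: A[i]=28>B[j]=21 take 21, j++
i=3 j=3: A[i]=28>B[j]=26 take 26, j++
i=3 j=4: A[i]=28<=B[j]=28 take 28, i++
i=4 j=4: A[i]=36>B[j]=28 take 28, j++
i=4 j=5: A[i]=36>B[j]=29 take 29, j++

i=4, j=6, merged so far=[1, 2, 10, 13, 15, 21, 26, 28, 28, 29]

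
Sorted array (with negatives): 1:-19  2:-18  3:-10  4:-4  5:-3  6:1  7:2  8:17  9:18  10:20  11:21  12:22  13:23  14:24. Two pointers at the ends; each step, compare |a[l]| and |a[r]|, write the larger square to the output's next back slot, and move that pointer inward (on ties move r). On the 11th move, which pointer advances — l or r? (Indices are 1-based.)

[1,14] |-19|<=|24| out[14]=576 → r--
[1,13] |-19|<=|23| out[13]=529 → r--
[1,12] |-19|<=|22| out[12]=484 → r--
[1,11] |-19|<=|21| out[11]=441 → r--
[1,10] |-19|<=|20| out[10]=400 → r--
[1,9] |-19|>|18| out[9]=361 → l++
[2,9] |-18|<=|18| out[8]=324 → r--
[2,8] |-18|>|17| out[7]=324 → l++
[3,8] |-10|<=|17| out[6]=289 → r--
[3,7] |-10|>|2| out[5]=100 → l++
[4,7] |-4|>|2| out[4]=16 → l++

l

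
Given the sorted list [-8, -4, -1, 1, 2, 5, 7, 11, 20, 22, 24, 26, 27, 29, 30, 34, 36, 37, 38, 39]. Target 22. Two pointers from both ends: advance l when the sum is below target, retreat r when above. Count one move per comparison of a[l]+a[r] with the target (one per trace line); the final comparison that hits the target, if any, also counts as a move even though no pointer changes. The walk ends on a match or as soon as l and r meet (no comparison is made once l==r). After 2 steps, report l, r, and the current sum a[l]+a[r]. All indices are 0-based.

l=0, r=17, sum=29

[0,19] -8+39=31 >22 → r--
[0,18] -8+38=30 >22 → r--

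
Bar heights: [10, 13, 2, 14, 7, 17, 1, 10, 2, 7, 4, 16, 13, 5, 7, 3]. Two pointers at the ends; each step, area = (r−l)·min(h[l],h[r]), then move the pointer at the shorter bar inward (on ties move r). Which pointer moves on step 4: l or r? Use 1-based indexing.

l=1 r=16: min(10,3)*15=45 best=45 *, r--
l=1 r=15: min(10,7)*14=98 best=98 *, r--
l=1 r=14: min(10,5)*13=65 best=98, r--
l=1 r=13: min(10,13)*12=120 best=120 *, l++

l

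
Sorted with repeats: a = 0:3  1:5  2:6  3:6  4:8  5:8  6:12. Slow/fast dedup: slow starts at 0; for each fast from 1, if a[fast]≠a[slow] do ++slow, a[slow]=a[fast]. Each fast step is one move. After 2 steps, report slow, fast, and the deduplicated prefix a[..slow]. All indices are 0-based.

slow=2, fast=3, prefix=[3, 5, 6]

slow=0 fast=1: a[fast]=5≠a[slow]=3 write a[1]=5, slow++,fast++
slow=1 fast=2: a[fast]=6≠a[slow]=5 write a[2]=6, slow++,fast++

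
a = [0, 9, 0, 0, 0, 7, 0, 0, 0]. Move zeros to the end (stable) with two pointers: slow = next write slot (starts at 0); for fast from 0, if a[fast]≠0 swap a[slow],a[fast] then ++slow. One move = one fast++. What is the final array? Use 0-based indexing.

slow=0 fast=0: a[fast]=0, fast++
slow=0 fast=1: a[fast]=9≠0 swap→a[0]=9, slow++,fast++
slow=1 fast=2: a[fast]=0, fast++
slow=1 fast=3: a[fast]=0, fast++
slow=1 fast=4: a[fast]=0, fast++
slow=1 fast=5: a[fast]=7≠0 swap→a[1]=7, slow++,fast++
slow=2 fast=6: a[fast]=0, fast++
slow=2 fast=7: a[fast]=0, fast++
slow=2 fast=8: a[fast]=0, fast++

[9, 7, 0, 0, 0, 0, 0, 0, 0]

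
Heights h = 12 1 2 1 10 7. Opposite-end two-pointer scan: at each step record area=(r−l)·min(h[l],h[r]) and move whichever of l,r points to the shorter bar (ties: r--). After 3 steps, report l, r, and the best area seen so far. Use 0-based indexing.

l=0, r=2, best area=40

l=0 r=5: min(12,7)*5=35 best=35 *, r--
l=0 r=4: min(12,10)*4=40 best=40 *, r--
l=0 r=3: min(12,1)*3=3 best=40, r--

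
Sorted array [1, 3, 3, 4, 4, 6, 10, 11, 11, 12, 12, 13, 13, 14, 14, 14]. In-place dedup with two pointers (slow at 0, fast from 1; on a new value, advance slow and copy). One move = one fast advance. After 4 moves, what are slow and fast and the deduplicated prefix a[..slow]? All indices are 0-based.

slow=2, fast=5, prefix=[1, 3, 4]

slow=0 fast=1: a[fast]=3≠a[slow]=1 write a[1]=3, slow++,fast++
slow=1 fast=2: a[fast]=3=a[slow] dup, fast++
slow=1 fast=3: a[fast]=4≠a[slow]=3 write a[2]=4, slow++,fast++
slow=2 fast=4: a[fast]=4=a[slow] dup, fast++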